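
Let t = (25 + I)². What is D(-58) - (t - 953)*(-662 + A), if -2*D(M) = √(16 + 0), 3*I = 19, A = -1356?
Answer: 522644/9 ≈ 58072.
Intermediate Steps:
I = 19/3 (I = (⅓)*19 = 19/3 ≈ 6.3333)
D(M) = -2 (D(M) = -√(16 + 0)/2 = -√16/2 = -½*4 = -2)
t = 8836/9 (t = (25 + 19/3)² = (94/3)² = 8836/9 ≈ 981.78)
D(-58) - (t - 953)*(-662 + A) = -2 - (8836/9 - 953)*(-662 - 1356) = -2 - 259*(-2018)/9 = -2 - 1*(-522662/9) = -2 + 522662/9 = 522644/9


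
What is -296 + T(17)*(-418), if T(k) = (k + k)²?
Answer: -483504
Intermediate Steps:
T(k) = 4*k² (T(k) = (2*k)² = 4*k²)
-296 + T(17)*(-418) = -296 + (4*17²)*(-418) = -296 + (4*289)*(-418) = -296 + 1156*(-418) = -296 - 483208 = -483504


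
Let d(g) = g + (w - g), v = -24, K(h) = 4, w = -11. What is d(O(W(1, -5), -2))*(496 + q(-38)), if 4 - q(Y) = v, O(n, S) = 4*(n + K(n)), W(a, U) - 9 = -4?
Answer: -5764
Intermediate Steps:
W(a, U) = 5 (W(a, U) = 9 - 4 = 5)
O(n, S) = 16 + 4*n (O(n, S) = 4*(n + 4) = 4*(4 + n) = 16 + 4*n)
q(Y) = 28 (q(Y) = 4 - 1*(-24) = 4 + 24 = 28)
d(g) = -11 (d(g) = g + (-11 - g) = -11)
d(O(W(1, -5), -2))*(496 + q(-38)) = -11*(496 + 28) = -11*524 = -5764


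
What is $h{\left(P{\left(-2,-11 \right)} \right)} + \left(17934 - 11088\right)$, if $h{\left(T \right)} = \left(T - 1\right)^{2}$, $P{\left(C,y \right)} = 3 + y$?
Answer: $6927$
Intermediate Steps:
$h{\left(T \right)} = \left(-1 + T\right)^{2}$
$h{\left(P{\left(-2,-11 \right)} \right)} + \left(17934 - 11088\right) = \left(-1 + \left(3 - 11\right)\right)^{2} + \left(17934 - 11088\right) = \left(-1 - 8\right)^{2} + 6846 = \left(-9\right)^{2} + 6846 = 81 + 6846 = 6927$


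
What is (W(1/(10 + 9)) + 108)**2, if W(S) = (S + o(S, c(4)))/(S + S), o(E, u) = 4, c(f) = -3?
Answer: 85849/4 ≈ 21462.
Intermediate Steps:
W(S) = (4 + S)/(2*S) (W(S) = (S + 4)/(S + S) = (4 + S)/((2*S)) = (4 + S)*(1/(2*S)) = (4 + S)/(2*S))
(W(1/(10 + 9)) + 108)**2 = ((4 + 1/(10 + 9))/(2*(1/(10 + 9))) + 108)**2 = ((4 + 1/19)/(2*(1/19)) + 108)**2 = ((1/2)*19*(77/19) + 108)**2 = (77/2 + 108)**2 = (293/2)**2 = 85849/4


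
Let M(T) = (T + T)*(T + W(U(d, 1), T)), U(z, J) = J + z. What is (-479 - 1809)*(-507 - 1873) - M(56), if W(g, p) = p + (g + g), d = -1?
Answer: 5432896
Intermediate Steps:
W(g, p) = p + 2*g
M(T) = 4*T² (M(T) = (T + T)*(T + (T + 2*(1 - 1))) = (2*T)*(T + (T + 2*0)) = (2*T)*(T + (T + 0)) = (2*T)*(T + T) = (2*T)*(2*T) = 4*T²)
(-479 - 1809)*(-507 - 1873) - M(56) = (-479 - 1809)*(-507 - 1873) - 4*56² = -2288*(-2380) - 4*3136 = 5445440 - 1*12544 = 5445440 - 12544 = 5432896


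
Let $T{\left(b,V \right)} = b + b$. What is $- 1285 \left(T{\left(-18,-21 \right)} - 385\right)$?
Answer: $540985$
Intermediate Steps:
$T{\left(b,V \right)} = 2 b$
$- 1285 \left(T{\left(-18,-21 \right)} - 385\right) = - 1285 \left(2 \left(-18\right) - 385\right) = - 1285 \left(-36 - 385\right) = \left(-1285\right) \left(-421\right) = 540985$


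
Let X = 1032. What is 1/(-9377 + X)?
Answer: -1/8345 ≈ -0.00011983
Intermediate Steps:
1/(-9377 + X) = 1/(-9377 + 1032) = 1/(-8345) = -1/8345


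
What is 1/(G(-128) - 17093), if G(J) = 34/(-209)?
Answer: -209/3572471 ≈ -5.8503e-5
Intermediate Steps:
G(J) = -34/209 (G(J) = 34*(-1/209) = -34/209)
1/(G(-128) - 17093) = 1/(-34/209 - 17093) = 1/(-3572471/209) = -209/3572471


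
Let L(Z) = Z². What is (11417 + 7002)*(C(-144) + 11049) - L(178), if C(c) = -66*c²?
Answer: -25004321497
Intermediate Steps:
(11417 + 7002)*(C(-144) + 11049) - L(178) = (11417 + 7002)*(-66*(-144)² + 11049) - 1*178² = 18419*(-66*20736 + 11049) - 1*31684 = 18419*(-1368576 + 11049) - 31684 = 18419*(-1357527) - 31684 = -25004289813 - 31684 = -25004321497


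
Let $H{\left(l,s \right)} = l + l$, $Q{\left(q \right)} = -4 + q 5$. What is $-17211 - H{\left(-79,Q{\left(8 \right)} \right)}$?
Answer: $-17053$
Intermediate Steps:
$Q{\left(q \right)} = -4 + 5 q$
$H{\left(l,s \right)} = 2 l$
$-17211 - H{\left(-79,Q{\left(8 \right)} \right)} = -17211 - 2 \left(-79\right) = -17211 - -158 = -17211 + 158 = -17053$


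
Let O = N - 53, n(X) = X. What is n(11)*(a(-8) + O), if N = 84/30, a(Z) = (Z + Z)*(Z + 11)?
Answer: -5401/5 ≈ -1080.2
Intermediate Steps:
a(Z) = 2*Z*(11 + Z) (a(Z) = (2*Z)*(11 + Z) = 2*Z*(11 + Z))
N = 14/5 (N = 84*(1/30) = 14/5 ≈ 2.8000)
O = -251/5 (O = 14/5 - 53 = -251/5 ≈ -50.200)
n(11)*(a(-8) + O) = 11*(2*(-8)*(11 - 8) - 251/5) = 11*(2*(-8)*3 - 251/5) = 11*(-48 - 251/5) = 11*(-491/5) = -5401/5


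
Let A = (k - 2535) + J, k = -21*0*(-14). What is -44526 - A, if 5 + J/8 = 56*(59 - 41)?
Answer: -50015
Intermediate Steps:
J = 8024 (J = -40 + 8*(56*(59 - 41)) = -40 + 8*(56*18) = -40 + 8*1008 = -40 + 8064 = 8024)
k = 0 (k = 0*(-14) = 0)
A = 5489 (A = (0 - 2535) + 8024 = -2535 + 8024 = 5489)
-44526 - A = -44526 - 1*5489 = -44526 - 5489 = -50015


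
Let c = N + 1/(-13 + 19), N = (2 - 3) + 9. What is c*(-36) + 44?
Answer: -250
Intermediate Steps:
N = 8 (N = -1 + 9 = 8)
c = 49/6 (c = 8 + 1/(-13 + 19) = 8 + 1/6 = 8 + ⅙ = 49/6 ≈ 8.1667)
c*(-36) + 44 = (49/6)*(-36) + 44 = -294 + 44 = -250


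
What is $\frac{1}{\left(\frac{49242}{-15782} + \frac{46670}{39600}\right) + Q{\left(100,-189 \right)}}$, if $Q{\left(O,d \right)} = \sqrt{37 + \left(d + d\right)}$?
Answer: $- \frac{1895896216894680}{336653935877044369} - \frac{976460002689600 i \sqrt{341}}{336653935877044369} \approx -0.0056316 - 0.053561 i$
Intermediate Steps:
$Q{\left(O,d \right)} = \sqrt{37 + 2 d}$
$\frac{1}{\left(\frac{49242}{-15782} + \frac{46670}{39600}\right) + Q{\left(100,-189 \right)}} = \frac{1}{\left(\frac{49242}{-15782} + \frac{46670}{39600}\right) + \sqrt{37 + 2 \left(-189\right)}} = \frac{1}{\left(49242 \left(- \frac{1}{15782}\right) + 46670 \cdot \frac{1}{39600}\right) + \sqrt{37 - 378}} = \frac{1}{\left(- \frac{24621}{7891} + \frac{4667}{3960}\right) + \sqrt{-341}} = \frac{1}{- \frac{60671863}{31248360} + i \sqrt{341}}$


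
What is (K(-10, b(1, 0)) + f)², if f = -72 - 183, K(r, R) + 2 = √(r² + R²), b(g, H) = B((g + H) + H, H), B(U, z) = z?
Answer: 61009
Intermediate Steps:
b(g, H) = H
K(r, R) = -2 + √(R² + r²) (K(r, R) = -2 + √(r² + R²) = -2 + √(R² + r²))
f = -255
(K(-10, b(1, 0)) + f)² = ((-2 + √(0² + (-10)²)) - 255)² = ((-2 + √(0 + 100)) - 255)² = ((-2 + √100) - 255)² = ((-2 + 10) - 255)² = (8 - 255)² = (-247)² = 61009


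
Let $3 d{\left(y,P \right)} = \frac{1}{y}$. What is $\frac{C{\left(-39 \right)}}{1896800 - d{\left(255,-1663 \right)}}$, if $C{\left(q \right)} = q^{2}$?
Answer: $\frac{1163565}{1451051999} \approx 0.00080188$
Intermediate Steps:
$d{\left(y,P \right)} = \frac{1}{3 y}$
$\frac{C{\left(-39 \right)}}{1896800 - d{\left(255,-1663 \right)}} = \frac{\left(-39\right)^{2}}{1896800 - \frac{1}{3 \cdot 255}} = \frac{1521}{1896800 - \frac{1}{3} \cdot \frac{1}{255}} = \frac{1521}{1896800 - \frac{1}{765}} = \frac{1521}{\frac{1451051999}{765}} = 1521 \cdot \frac{765}{1451051999} = \frac{1163565}{1451051999}$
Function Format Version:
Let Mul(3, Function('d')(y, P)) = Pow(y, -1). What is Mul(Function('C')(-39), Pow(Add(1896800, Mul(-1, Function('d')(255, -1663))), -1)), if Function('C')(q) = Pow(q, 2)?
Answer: Rational(1163565, 1451051999) ≈ 0.00080188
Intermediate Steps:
Function('d')(y, P) = Mul(Rational(1, 3), Pow(y, -1))
Mul(Function('C')(-39), Pow(Add(1896800, Mul(-1, Function('d')(255, -1663))), -1)) = Mul(Pow(-39, 2), Pow(Add(1896800, Mul(-1, Mul(Rational(1, 3), Pow(255, -1)))), -1)) = Mul(1521, Pow(Add(1896800, Mul(-1, Mul(Rational(1, 3), Rational(1, 255)))), -1)) = Mul(1521, Pow(Add(1896800, Mul(-1, Rational(1, 765))), -1)) = Mul(1521, Pow(Add(1896800, Rational(-1, 765)), -1)) = Mul(1521, Pow(Rational(1451051999, 765), -1)) = Mul(1521, Rational(765, 1451051999)) = Rational(1163565, 1451051999)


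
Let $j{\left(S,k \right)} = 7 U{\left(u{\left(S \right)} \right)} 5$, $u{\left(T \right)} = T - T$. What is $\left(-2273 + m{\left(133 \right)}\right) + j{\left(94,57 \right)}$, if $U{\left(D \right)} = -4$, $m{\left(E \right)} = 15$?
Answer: $-2398$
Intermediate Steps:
$u{\left(T \right)} = 0$
$j{\left(S,k \right)} = -140$ ($j{\left(S,k \right)} = 7 \left(-4\right) 5 = \left(-28\right) 5 = -140$)
$\left(-2273 + m{\left(133 \right)}\right) + j{\left(94,57 \right)} = \left(-2273 + 15\right) - 140 = -2258 - 140 = -2398$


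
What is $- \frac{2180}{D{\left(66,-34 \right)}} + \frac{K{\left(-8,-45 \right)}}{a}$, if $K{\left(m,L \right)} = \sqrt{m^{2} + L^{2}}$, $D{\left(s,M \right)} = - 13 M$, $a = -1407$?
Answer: $- \frac{1090}{221} - \frac{\sqrt{2089}}{1407} \approx -4.9646$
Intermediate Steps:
$K{\left(m,L \right)} = \sqrt{L^{2} + m^{2}}$
$- \frac{2180}{D{\left(66,-34 \right)}} + \frac{K{\left(-8,-45 \right)}}{a} = - \frac{2180}{\left(-13\right) \left(-34\right)} + \frac{\sqrt{\left(-45\right)^{2} + \left(-8\right)^{2}}}{-1407} = - \frac{2180}{442} + \sqrt{2025 + 64} \left(- \frac{1}{1407}\right) = \left(-2180\right) \frac{1}{442} + \sqrt{2089} \left(- \frac{1}{1407}\right) = - \frac{1090}{221} - \frac{\sqrt{2089}}{1407}$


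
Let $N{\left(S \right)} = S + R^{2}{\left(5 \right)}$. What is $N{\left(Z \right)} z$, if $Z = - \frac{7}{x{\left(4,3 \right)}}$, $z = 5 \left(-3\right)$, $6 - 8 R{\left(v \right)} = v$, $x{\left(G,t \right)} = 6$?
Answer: $\frac{1105}{64} \approx 17.266$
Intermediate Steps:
$R{\left(v \right)} = \frac{3}{4} - \frac{v}{8}$
$z = -15$
$Z = - \frac{7}{6} \approx -1.1667$
$N{\left(S \right)} = \frac{1}{64} + S$ ($N{\left(S \right)} = S + \left(\frac{3}{4} - \frac{5}{8}\right)^{2} = S + \left(\frac{1}{8}\right)^{2} = S + \frac{1}{64} = \frac{1}{64} + S$)
$N{\left(Z \right)} z = \left(\frac{1}{64} - \frac{7}{6}\right) \left(-15\right) = \left(- \frac{221}{192}\right) \left(-15\right) = \frac{1105}{64}$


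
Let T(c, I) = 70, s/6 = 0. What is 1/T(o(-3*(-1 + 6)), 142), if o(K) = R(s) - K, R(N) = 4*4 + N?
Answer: 1/70 ≈ 0.014286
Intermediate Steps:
s = 0 (s = 6*0 = 0)
R(N) = 16 + N
o(K) = 16 - K (o(K) = (16 + 0) - K = 16 - K)
1/T(o(-3*(-1 + 6)), 142) = 1/70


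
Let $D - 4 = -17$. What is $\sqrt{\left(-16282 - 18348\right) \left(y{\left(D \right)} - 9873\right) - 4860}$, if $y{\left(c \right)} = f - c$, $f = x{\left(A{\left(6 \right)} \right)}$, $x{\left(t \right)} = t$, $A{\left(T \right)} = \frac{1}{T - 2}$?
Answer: $\frac{\sqrt{1365753130}}{2} \approx 18478.0$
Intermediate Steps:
$D = -13$ ($D = 4 - 17 = -13$)
$A{\left(T \right)} = \frac{1}{-2 + T}$
$f = \frac{1}{4}$ ($f = \frac{1}{-2 + 6} = \frac{1}{4} \approx 0.25$)
$y{\left(c \right)} = \frac{1}{4} - c$
$\sqrt{\left(-16282 - 18348\right) \left(y{\left(D \right)} - 9873\right) - 4860} = \sqrt{\left(-16282 - 18348\right) \left(\left(\frac{1}{4} - -13\right) - 9873\right) - 4860} = \sqrt{- 34630 \left(\left(\frac{1}{4} + 13\right) - 9873\right) - 4860} = \sqrt{- 34630 \left(\frac{53}{4} - 9873\right) - 4860} = \sqrt{\left(-34630\right) \left(- \frac{39439}{4}\right) - 4860} = \sqrt{\frac{682886285}{2} - 4860} = \sqrt{\frac{682876565}{2}} = \frac{\sqrt{1365753130}}{2}$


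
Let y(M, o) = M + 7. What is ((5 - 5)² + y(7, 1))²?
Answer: 196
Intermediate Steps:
y(M, o) = 7 + M
((5 - 5)² + y(7, 1))² = ((5 - 5)² + (7 + 7))² = (0² + 14)² = (0 + 14)² = 14² = 196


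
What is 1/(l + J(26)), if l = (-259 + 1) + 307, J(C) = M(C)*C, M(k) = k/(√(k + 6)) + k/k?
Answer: -150/17311 + 169*√2/17311 ≈ 0.0051414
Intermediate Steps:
M(k) = 1 + k/√(6 + k) (M(k) = k/(√(6 + k)) + 1 = k/√(6 + k) + 1 = 1 + k/√(6 + k))
J(C) = C*(1 + C/√(6 + C)) (J(C) = (1 + C/√(6 + C))*C = C*(1 + C/√(6 + C)))
l = 49 (l = -258 + 307 = 49)
1/(l + J(26)) = 1/(49 + (26 + 26²/√(6 + 26))) = 1/(49 + (26 + 676/√32)) = 1/(49 + (26 + 676*(√2/8))) = 1/(49 + (26 + 169*√2/2)) = 1/(75 + 169*√2/2)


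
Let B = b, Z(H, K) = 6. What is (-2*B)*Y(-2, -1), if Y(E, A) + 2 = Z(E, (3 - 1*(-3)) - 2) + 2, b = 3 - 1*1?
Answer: -24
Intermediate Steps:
b = 2 (b = 3 - 1 = 2)
B = 2
Y(E, A) = 6 (Y(E, A) = -2 + (6 + 2) = -2 + 8 = 6)
(-2*B)*Y(-2, -1) = -2*2*6 = -4*6 = -24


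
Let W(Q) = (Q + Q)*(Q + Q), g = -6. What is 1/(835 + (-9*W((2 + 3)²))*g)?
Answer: 1/135835 ≈ 7.3619e-6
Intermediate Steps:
W(Q) = 4*Q² (W(Q) = (2*Q)*(2*Q) = 4*Q²)
1/(835 + (-9*W((2 + 3)²))*g) = 1/(835 - 36*((2 + 3)²)²*(-6)) = 1/(835 - 36*(5²)²*(-6)) = 1/(835 - 36*25²*(-6)) = 1/(835 - 36*625*(-6)) = 1/(835 - 9*2500*(-6)) = 1/(835 - 22500*(-6)) = 1/(835 + 135000) = 1/135835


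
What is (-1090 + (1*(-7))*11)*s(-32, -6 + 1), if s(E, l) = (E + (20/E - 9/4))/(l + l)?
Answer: -325593/80 ≈ -4069.9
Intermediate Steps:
s(E, l) = (-9/4 + E + 20/E)/(2*l) (s(E, l) = (E + (20/E - 9*1/4))/((2*l)) = (E + (20/E - 9/4))*(1/(2*l)) = (E + (-9/4 + 20/E))*(1/(2*l)) = (-9/4 + E + 20/E)*(1/(2*l)) = (-9/4 + E + 20/E)/(2*l))
(-1090 + (1*(-7))*11)*s(-32, -6 + 1) = (-1090 + (1*(-7))*11)*((1/8)*(80 - 32*(-9 + 4*(-32)))/(-32*(-6 + 1))) = (-1090 - 7*11)*((1/8)*(-1/32)*(80 - 32*(-9 - 128))/(-5)) = (-1090 - 77)*((1/8)*(-1/32)*(-1/5)*(80 - 32*(-137))) = -1167*(-1)*(-1)*(80 + 4384)/(8*32*5) = -1167*(-1)*(-1)*4464/(8*32*5) = -1167*279/80 = -325593/80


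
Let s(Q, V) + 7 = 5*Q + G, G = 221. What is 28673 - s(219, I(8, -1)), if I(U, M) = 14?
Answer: 27364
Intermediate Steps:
s(Q, V) = 214 + 5*Q (s(Q, V) = -7 + (5*Q + 221) = -7 + (221 + 5*Q) = 214 + 5*Q)
28673 - s(219, I(8, -1)) = 28673 - (214 + 5*219) = 28673 - (214 + 1095) = 28673 - 1*1309 = 28673 - 1309 = 27364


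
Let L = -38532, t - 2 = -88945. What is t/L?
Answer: 88943/38532 ≈ 2.3083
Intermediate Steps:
t = -88943 (t = 2 - 88945 = -88943)
t/L = -88943/(-38532) = -88943*(-1/38532) = 88943/38532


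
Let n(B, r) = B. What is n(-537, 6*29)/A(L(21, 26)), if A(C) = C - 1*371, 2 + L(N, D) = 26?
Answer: 537/347 ≈ 1.5476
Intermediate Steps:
L(N, D) = 24 (L(N, D) = -2 + 26 = 24)
A(C) = -371 + C (A(C) = C - 371 = -371 + C)
n(-537, 6*29)/A(L(21, 26)) = -537/(-371 + 24) = -537/(-347) = -537*(-1/347) = 537/347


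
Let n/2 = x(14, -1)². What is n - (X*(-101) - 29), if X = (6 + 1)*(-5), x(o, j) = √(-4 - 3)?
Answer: -3520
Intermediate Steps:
x(o, j) = I*√7 (x(o, j) = √(-7) = I*√7)
X = -35 (X = 7*(-5) = -35)
n = -14 (n = 2*(I*√7)² = 2*(-7) = -14)
n - (X*(-101) - 29) = -14 - (-35*(-101) - 29) = -14 - (3535 - 29) = -14 - 1*3506 = -14 - 3506 = -3520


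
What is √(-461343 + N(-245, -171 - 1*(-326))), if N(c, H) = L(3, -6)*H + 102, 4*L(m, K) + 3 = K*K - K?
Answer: I*√1838919/2 ≈ 678.03*I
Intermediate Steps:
L(m, K) = -¾ - K/4 + K²/4 (L(m, K) = -¾ + (K*K - K)/4 = -¾ + (K² - K)/4 = -¾ + (-K/4 + K²/4) = -¾ - K/4 + K²/4)
N(c, H) = 102 + 39*H/4 (N(c, H) = (-¾ - ¼*(-6) + (¼)*(-6)²)*H + 102 = (-¾ + 3/2 + (¼)*36)*H + 102 = (-¾ + 3/2 + 9)*H + 102 = 39*H/4 + 102 = 102 + 39*H/4)
√(-461343 + N(-245, -171 - 1*(-326))) = √(-461343 + (102 + 39*(-171 - 1*(-326))/4)) = √(-461343 + (102 + 39*(-171 + 326)/4)) = √(-461343 + (102 + (39/4)*155)) = √(-461343 + (102 + 6045/4)) = √(-461343 + 6453/4) = √(-1838919/4) = I*√1838919/2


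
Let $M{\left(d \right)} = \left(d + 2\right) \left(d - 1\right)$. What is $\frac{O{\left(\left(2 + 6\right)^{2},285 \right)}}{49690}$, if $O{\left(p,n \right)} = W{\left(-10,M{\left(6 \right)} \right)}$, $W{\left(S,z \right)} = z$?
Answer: $\frac{4}{4969} \approx 0.00080499$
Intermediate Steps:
$M{\left(d \right)} = \left(-1 + d\right) \left(2 + d\right)$ ($M{\left(d \right)} = \left(2 + d\right) \left(-1 + d\right) = \left(-1 + d\right) \left(2 + d\right)$)
$O{\left(p,n \right)} = 40$ ($O{\left(p,n \right)} = -2 + 6 + 6^{2} = -2 + 6 + 36 = 40$)
$\frac{O{\left(\left(2 + 6\right)^{2},285 \right)}}{49690} = \frac{40}{49690} = 40 \cdot \frac{1}{49690} = \frac{4}{4969}$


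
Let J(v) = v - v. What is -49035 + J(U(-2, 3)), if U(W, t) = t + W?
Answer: -49035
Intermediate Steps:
U(W, t) = W + t
J(v) = 0
-49035 + J(U(-2, 3)) = -49035 + 0 = -49035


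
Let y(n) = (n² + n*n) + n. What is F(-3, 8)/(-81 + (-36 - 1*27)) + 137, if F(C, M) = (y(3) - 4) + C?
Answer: 9857/72 ≈ 136.90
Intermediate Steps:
y(n) = n + 2*n² (y(n) = (n² + n²) + n = 2*n² + n = n + 2*n²)
F(C, M) = 17 + C (F(C, M) = (3*(1 + 2*3) - 4) + C = (3*(1 + 6) - 4) + C = (3*7 - 4) + C = (21 - 4) + C = 17 + C)
F(-3, 8)/(-81 + (-36 - 1*27)) + 137 = (17 - 3)/(-81 + (-36 - 1*27)) + 137 = 14/(-81 + (-36 - 27)) + 137 = 14/(-81 - 63) + 137 = 14/(-144) + 137 = -1/144*14 + 137 = -7/72 + 137 = 9857/72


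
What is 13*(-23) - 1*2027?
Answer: -2326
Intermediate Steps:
13*(-23) - 1*2027 = -299 - 2027 = -2326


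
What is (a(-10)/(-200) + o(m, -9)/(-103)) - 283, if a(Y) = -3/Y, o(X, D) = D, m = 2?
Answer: -58280309/206000 ≈ -282.91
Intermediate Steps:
(a(-10)/(-200) + o(m, -9)/(-103)) - 283 = (-3/(-10)/(-200) - 9/(-103)) - 283 = (-3*(-⅒)*(-1/200) - 9*(-1/103)) - 283 = ((3/10)*(-1/200) + 9/103) - 283 = (-3/2000 + 9/103) - 283 = 17691/206000 - 283 = -58280309/206000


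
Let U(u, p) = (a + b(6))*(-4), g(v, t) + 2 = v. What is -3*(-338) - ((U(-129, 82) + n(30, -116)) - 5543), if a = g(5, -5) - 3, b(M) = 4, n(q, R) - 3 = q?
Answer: 6540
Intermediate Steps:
g(v, t) = -2 + v
n(q, R) = 3 + q
a = 0 (a = (-2 + 5) - 3 = 3 - 3 = 0)
U(u, p) = -16 (U(u, p) = (0 + 4)*(-4) = 4*(-4) = -16)
-3*(-338) - ((U(-129, 82) + n(30, -116)) - 5543) = -3*(-338) - ((-16 + (3 + 30)) - 5543) = 1014 - ((-16 + 33) - 5543) = 1014 - (17 - 5543) = 1014 - 1*(-5526) = 1014 + 5526 = 6540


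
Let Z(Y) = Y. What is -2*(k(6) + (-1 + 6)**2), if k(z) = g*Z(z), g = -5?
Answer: 10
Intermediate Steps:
k(z) = -5*z
-2*(k(6) + (-1 + 6)**2) = -2*(-5*6 + (-1 + 6)**2) = -2*(-30 + 5**2) = -2*(-30 + 25) = -2*(-5) = 10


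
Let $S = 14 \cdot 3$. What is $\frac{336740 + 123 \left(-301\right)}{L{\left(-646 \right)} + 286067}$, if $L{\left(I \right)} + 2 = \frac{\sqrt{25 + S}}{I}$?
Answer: $\frac{35780066063064180}{34150297108040033} + \frac{193617182 \sqrt{67}}{34150297108040033} \approx 1.0477$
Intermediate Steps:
$S = 42$
$L{\left(I \right)} = -2 + \frac{\sqrt{67}}{I}$ ($L{\left(I \right)} = -2 + \frac{\sqrt{25 + 42}}{I} = -2 + \frac{\sqrt{67}}{I}$)
$\frac{336740 + 123 \left(-301\right)}{L{\left(-646 \right)} + 286067} = \frac{336740 + 123 \left(-301\right)}{\left(-2 + \frac{\sqrt{67}}{-646}\right) + 286067} = \frac{336740 - 37023}{\left(-2 + \sqrt{67} \left(- \frac{1}{646}\right)\right) + 286067} = \frac{299717}{\left(-2 - \frac{\sqrt{67}}{646}\right) + 286067} = \frac{299717}{286065 - \frac{\sqrt{67}}{646}}$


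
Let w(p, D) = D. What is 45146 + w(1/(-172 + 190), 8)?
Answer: 45154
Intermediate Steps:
45146 + w(1/(-172 + 190), 8) = 45146 + 8 = 45154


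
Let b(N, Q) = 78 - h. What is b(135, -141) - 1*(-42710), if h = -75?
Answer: 42863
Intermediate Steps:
b(N, Q) = 153 (b(N, Q) = 78 - 1*(-75) = 78 + 75 = 153)
b(135, -141) - 1*(-42710) = 153 - 1*(-42710) = 153 + 42710 = 42863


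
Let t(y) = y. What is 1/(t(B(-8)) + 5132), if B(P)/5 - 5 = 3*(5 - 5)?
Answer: 1/5157 ≈ 0.00019391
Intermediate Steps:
B(P) = 25 (B(P) = 25 + 5*(3*(5 - 5)) = 25 + 5*(3*0) = 25 + 5*0 = 25 + 0 = 25)
1/(t(B(-8)) + 5132) = 1/(25 + 5132) = 1/5157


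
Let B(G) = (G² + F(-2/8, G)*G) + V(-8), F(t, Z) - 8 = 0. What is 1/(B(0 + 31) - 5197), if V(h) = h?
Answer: -1/3996 ≈ -0.00025025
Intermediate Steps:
F(t, Z) = 8 (F(t, Z) = 8 + 0 = 8)
B(G) = -8 + G² + 8*G (B(G) = (G² + 8*G) - 8 = -8 + G² + 8*G)
1/(B(0 + 31) - 5197) = 1/((-8 + (0 + 31)² + 8*(0 + 31)) - 5197) = 1/((-8 + 31² + 8*31) - 5197) = 1/((-8 + 961 + 248) - 5197) = 1/(1201 - 5197) = 1/(-3996) = -1/3996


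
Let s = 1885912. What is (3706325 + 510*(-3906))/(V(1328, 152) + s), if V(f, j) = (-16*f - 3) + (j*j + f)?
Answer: 1714265/1889093 ≈ 0.90745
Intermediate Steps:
V(f, j) = -3 + j**2 - 15*f (V(f, j) = (-3 - 16*f) + (j**2 + f) = (-3 - 16*f) + (f + j**2) = -3 + j**2 - 15*f)
(3706325 + 510*(-3906))/(V(1328, 152) + s) = (3706325 + 510*(-3906))/((-3 + 152**2 - 15*1328) + 1885912) = (3706325 - 1992060)/((-3 + 23104 - 19920) + 1885912) = 1714265/(3181 + 1885912) = 1714265/1889093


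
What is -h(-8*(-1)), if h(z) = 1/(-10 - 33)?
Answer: 1/43 ≈ 0.023256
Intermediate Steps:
h(z) = -1/43 (h(z) = 1/(-43) = -1/43)
-h(-8*(-1)) = -1*(-1/43) = 1/43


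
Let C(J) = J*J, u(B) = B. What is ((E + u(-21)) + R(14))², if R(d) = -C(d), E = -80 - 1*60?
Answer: 127449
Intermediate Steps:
C(J) = J²
E = -140 (E = -80 - 60 = -140)
R(d) = -d²
((E + u(-21)) + R(14))² = ((-140 - 21) - 1*14²)² = (-161 - 1*196)² = (-161 - 196)² = (-357)² = 127449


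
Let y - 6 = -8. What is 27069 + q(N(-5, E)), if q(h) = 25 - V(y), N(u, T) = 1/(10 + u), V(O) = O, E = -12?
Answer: 27096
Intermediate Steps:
y = -2 (y = 6 - 8 = -2)
q(h) = 27 (q(h) = 25 - 1*(-2) = 25 + 2 = 27)
27069 + q(N(-5, E)) = 27069 + 27 = 27096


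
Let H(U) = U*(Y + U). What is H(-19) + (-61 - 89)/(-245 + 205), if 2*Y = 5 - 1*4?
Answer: 1421/4 ≈ 355.25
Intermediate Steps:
Y = ½ (Y = (5 - 1*4)/2 = (5 - 4)/2 = (½)*1 = ½ ≈ 0.50000)
H(U) = U*(½ + U)
H(-19) + (-61 - 89)/(-245 + 205) = -19*(½ - 19) + (-61 - 89)/(-245 + 205) = -19*(-37/2) - 150/(-40) = 703/2 - 150*(-1/40) = 703/2 + 15/4 = 1421/4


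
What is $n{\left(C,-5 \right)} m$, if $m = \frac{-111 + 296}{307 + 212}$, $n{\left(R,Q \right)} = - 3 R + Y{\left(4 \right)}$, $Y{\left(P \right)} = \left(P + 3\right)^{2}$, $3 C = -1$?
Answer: $\frac{9250}{519} \approx 17.823$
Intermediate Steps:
$C = - \frac{1}{3}$ ($C = \frac{1}{3} \left(-1\right) = - \frac{1}{3} \approx -0.33333$)
$Y{\left(P \right)} = \left(3 + P\right)^{2}$
$n{\left(R,Q \right)} = 49 - 3 R$ ($n{\left(R,Q \right)} = - 3 R + \left(3 + 4\right)^{2} = - 3 R + 7^{2} = - 3 R + 49 = 49 - 3 R$)
$m = \frac{185}{519} \approx 0.35645$
$n{\left(C,-5 \right)} m = \left(49 - -1\right) \frac{185}{519} = \left(49 + 1\right) \frac{185}{519} = 50 \cdot \frac{185}{519} = \frac{9250}{519}$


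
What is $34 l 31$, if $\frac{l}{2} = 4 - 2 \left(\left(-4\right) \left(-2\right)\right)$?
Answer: $-25296$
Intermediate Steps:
$l = -24$ ($l = 2 \left(4 - 2 \left(\left(-4\right) \left(-2\right)\right)\right) = 2 \left(4 - 16\right) = 2 \left(-12\right) = -24$)
$34 l 31 = 34 \left(-24\right) 31 = \left(-816\right) 31 = -25296$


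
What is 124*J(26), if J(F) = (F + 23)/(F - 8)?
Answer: 3038/9 ≈ 337.56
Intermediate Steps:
J(F) = (23 + F)/(-8 + F)
124*J(26) = 124*((23 + 26)/(-8 + 26)) = 124*(49/18) = 3038/9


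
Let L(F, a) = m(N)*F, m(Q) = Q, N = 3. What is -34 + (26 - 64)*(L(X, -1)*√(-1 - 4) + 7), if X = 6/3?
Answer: -300 - 228*I*√5 ≈ -300.0 - 509.82*I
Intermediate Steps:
X = 2 (X = 6*(⅓) = 2)
L(F, a) = 3*F
-34 + (26 - 64)*(L(X, -1)*√(-1 - 4) + 7) = -34 + (26 - 64)*((3*2)*√(-1 - 4) + 7) = -34 - 38*(6*√(-5) + 7) = -34 - 38*(6*(I*√5) + 7) = -34 - 38*(6*I*√5 + 7) = -34 - 38*(7 + 6*I*√5) = -34 + (-266 - 228*I*√5) = -300 - 228*I*√5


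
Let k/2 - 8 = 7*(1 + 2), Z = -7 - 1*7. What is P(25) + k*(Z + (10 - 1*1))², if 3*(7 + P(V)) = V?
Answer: 4354/3 ≈ 1451.3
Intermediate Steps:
Z = -14 (Z = -7 - 7 = -14)
P(V) = -7 + V/3
k = 58 (k = 16 + 2*(7*(1 + 2)) = 16 + 2*(7*3) = 16 + 2*21 = 16 + 42 = 58)
P(25) + k*(Z + (10 - 1*1))² = (-7 + (⅓)*25) + 58*(-14 + (10 - 1*1))² = (-7 + 25/3) + 58*(-14 + (10 - 1))² = 4/3 + 58*(-14 + 9)² = 4/3 + 58*(-5)² = 4/3 + 58*25 = 4/3 + 1450 = 4354/3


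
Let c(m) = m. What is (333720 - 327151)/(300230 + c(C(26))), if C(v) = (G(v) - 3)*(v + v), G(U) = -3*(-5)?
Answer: 6569/300854 ≈ 0.021835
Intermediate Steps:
G(U) = 15
C(v) = 24*v (C(v) = (15 - 3)*(v + v) = 12*(2*v) = 24*v)
(333720 - 327151)/(300230 + c(C(26))) = (333720 - 327151)/(300230 + 24*26) = 6569/(300230 + 624) = 6569/300854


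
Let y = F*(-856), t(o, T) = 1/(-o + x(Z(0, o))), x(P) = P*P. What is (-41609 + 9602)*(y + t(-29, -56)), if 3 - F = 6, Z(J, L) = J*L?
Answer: -2383657311/29 ≈ -8.2195e+7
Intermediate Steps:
F = -3 (F = 3 - 1*6 = 3 - 6 = -3)
x(P) = P²
t(o, T) = -1/o (t(o, T) = 1/(-o + (0*o)²) = 1/(-o + 0²) = 1/(-o + 0) = 1/(-o) = -1/o)
y = 2568 (y = -3*(-856) = 2568)
(-41609 + 9602)*(y + t(-29, -56)) = (-41609 + 9602)*(2568 - 1/(-29)) = -32007*(2568 - 1*(-1/29)) = -32007*(2568 + 1/29) = -32007*74473/29 = -2383657311/29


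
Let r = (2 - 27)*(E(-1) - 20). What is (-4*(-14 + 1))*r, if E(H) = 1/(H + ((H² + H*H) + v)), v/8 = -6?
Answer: 1223300/47 ≈ 26028.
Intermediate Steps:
v = -48 (v = 8*(-6) = -48)
E(H) = 1/(-48 + H + 2*H²) (E(H) = 1/(H + ((H² + H*H) - 48)) = 1/(H + ((H² + H²) - 48)) = 1/(H + (2*H² - 48)) = 1/(H + (-48 + 2*H²)) = 1/(-48 + H + 2*H²))
r = 23525/47 (r = (2 - 27)*(1/(-48 - 1 + 2*(-1)²) - 20) = -25*(1/(-48 - 1 + 2*1) - 20) = -25*(1/(-48 - 1 + 2) - 20) = -25*(1/(-47) - 20) = -25*(-1/47 - 20) = -25*(-941/47) = 23525/47 ≈ 500.53)
(-4*(-14 + 1))*r = -4*(-14 + 1)*(23525/47) = -4*(-13)*(23525/47) = 52*(23525/47) = 1223300/47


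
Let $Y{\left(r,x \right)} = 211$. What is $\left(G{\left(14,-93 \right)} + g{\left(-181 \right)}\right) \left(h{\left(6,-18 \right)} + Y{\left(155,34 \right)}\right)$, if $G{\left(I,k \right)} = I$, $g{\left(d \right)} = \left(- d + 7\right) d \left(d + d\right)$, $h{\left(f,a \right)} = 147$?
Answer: $4409897700$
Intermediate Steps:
$g{\left(d \right)} = 2 d^{2} \left(7 - d\right)$ ($g{\left(d \right)} = \left(7 - d\right) d 2 d = \left(7 - d\right) 2 d^{2} = 2 d^{2} \left(7 - d\right)$)
$\left(G{\left(14,-93 \right)} + g{\left(-181 \right)}\right) \left(h{\left(6,-18 \right)} + Y{\left(155,34 \right)}\right) = \left(14 + 2 \left(-181\right)^{2} \left(7 - -181\right)\right) \left(147 + 211\right) = \left(14 + 2 \cdot 32761 \left(7 + 181\right)\right) 358 = \left(14 + 2 \cdot 32761 \cdot 188\right) 358 = \left(14 + 12318136\right) 358 = 12318150 \cdot 358 = 4409897700$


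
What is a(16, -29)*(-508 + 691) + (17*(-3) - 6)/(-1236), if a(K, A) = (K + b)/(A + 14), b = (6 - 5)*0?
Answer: -402017/2060 ≈ -195.15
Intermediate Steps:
b = 0 (b = 1*0 = 0)
a(K, A) = K/(14 + A) (a(K, A) = (K + 0)/(A + 14) = K/(14 + A))
a(16, -29)*(-508 + 691) + (17*(-3) - 6)/(-1236) = (16/(14 - 29))*(-508 + 691) + (17*(-3) - 6)/(-1236) = (16/(-15))*183 + (-51 - 6)*(-1/1236) = (16*(-1/15))*183 - 57*(-1/1236) = -16/15*183 + 19/412 = -976/5 + 19/412 = -402017/2060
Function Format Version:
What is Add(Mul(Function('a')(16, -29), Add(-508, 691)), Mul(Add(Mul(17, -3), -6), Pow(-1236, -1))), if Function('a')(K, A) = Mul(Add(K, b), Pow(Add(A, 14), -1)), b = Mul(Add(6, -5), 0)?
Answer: Rational(-402017, 2060) ≈ -195.15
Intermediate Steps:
b = 0 (b = Mul(1, 0) = 0)
Function('a')(K, A) = Mul(K, Pow(Add(14, A), -1)) (Function('a')(K, A) = Mul(Add(K, 0), Pow(Add(A, 14), -1)) = Mul(K, Pow(Add(14, A), -1)))
Add(Mul(Function('a')(16, -29), Add(-508, 691)), Mul(Add(Mul(17, -3), -6), Pow(-1236, -1))) = Add(Mul(Mul(16, Pow(Add(14, -29), -1)), Add(-508, 691)), Mul(Add(Mul(17, -3), -6), Pow(-1236, -1))) = Add(Mul(Mul(16, Pow(-15, -1)), 183), Mul(Add(-51, -6), Rational(-1, 1236))) = Add(Mul(Mul(16, Rational(-1, 15)), 183), Mul(-57, Rational(-1, 1236))) = Add(Mul(Rational(-16, 15), 183), Rational(19, 412)) = Add(Rational(-976, 5), Rational(19, 412)) = Rational(-402017, 2060)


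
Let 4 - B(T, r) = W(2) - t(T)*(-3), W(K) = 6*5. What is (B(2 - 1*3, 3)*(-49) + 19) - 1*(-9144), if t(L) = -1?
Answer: 10290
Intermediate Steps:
W(K) = 30
B(T, r) = -23 (B(T, r) = 4 - (30 - (-1)*(-3)) = 4 - (30 - 1*3) = 4 - (30 - 3) = 4 - 1*27 = 4 - 27 = -23)
(B(2 - 1*3, 3)*(-49) + 19) - 1*(-9144) = (-23*(-49) + 19) - 1*(-9144) = (1127 + 19) + 9144 = 1146 + 9144 = 10290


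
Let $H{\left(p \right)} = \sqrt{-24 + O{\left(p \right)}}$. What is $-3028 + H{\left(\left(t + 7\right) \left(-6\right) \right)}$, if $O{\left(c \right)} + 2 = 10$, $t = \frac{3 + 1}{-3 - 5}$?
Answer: $-3028 + 4 i \approx -3028.0 + 4.0 i$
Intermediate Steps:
$t = - \frac{1}{2}$ ($t = \frac{4}{-8} = 4 \left(- \frac{1}{8}\right) = - \frac{1}{2} \approx -0.5$)
$O{\left(c \right)} = 8$ ($O{\left(c \right)} = -2 + 10 = 8$)
$H{\left(p \right)} = 4 i$ ($H{\left(p \right)} = \sqrt{-24 + 8} = \sqrt{-16} = 4 i$)
$-3028 + H{\left(\left(t + 7\right) \left(-6\right) \right)} = -3028 + 4 i$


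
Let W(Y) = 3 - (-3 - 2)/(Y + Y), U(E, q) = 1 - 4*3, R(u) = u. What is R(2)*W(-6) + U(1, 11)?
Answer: -35/6 ≈ -5.8333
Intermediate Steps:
U(E, q) = -11 (U(E, q) = 1 - 12 = -11)
W(Y) = 3 + 5/(2*Y) (W(Y) = 3 - (-5)/(2*Y) = 3 + 5/(2*Y))
R(2)*W(-6) + U(1, 11) = 2*(3 + (5/2)/(-6)) - 11 = 2*(3 + (5/2)*(-1/6)) - 11 = 2*(3 - 5/12) - 11 = 2*(31/12) - 11 = 31/6 - 11 = -35/6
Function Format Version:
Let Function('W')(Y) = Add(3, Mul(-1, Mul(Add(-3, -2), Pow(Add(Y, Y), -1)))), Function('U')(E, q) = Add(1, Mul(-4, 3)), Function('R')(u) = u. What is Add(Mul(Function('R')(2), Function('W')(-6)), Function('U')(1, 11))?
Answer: Rational(-35, 6) ≈ -5.8333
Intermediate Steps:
Function('U')(E, q) = -11 (Function('U')(E, q) = Add(1, -12) = -11)
Function('W')(Y) = Add(3, Mul(Rational(5, 2), Pow(Y, -1))) (Function('W')(Y) = Add(3, Mul(-1, Mul(-5, Pow(Mul(2, Y), -1)))) = Add(3, Mul(-1, Mul(-5, Mul(Rational(1, 2), Pow(Y, -1))))) = Add(3, Mul(-1, Mul(Rational(-5, 2), Pow(Y, -1)))) = Add(3, Mul(Rational(5, 2), Pow(Y, -1))))
Add(Mul(Function('R')(2), Function('W')(-6)), Function('U')(1, 11)) = Add(Mul(2, Add(3, Mul(Rational(5, 2), Pow(-6, -1)))), -11) = Add(Mul(2, Add(3, Mul(Rational(5, 2), Rational(-1, 6)))), -11) = Add(Mul(2, Add(3, Rational(-5, 12))), -11) = Add(Mul(2, Rational(31, 12)), -11) = Add(Rational(31, 6), -11) = Rational(-35, 6)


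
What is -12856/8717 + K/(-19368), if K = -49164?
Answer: 14963965/14069238 ≈ 1.0636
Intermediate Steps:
-12856/8717 + K/(-19368) = -12856/8717 - 49164/(-19368) = -12856*1/8717 - 49164*(-1/19368) = -12856/8717 + 4097/1614 = 14963965/14069238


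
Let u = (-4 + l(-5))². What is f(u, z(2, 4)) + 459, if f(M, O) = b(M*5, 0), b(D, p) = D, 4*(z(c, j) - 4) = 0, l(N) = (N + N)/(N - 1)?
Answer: 4376/9 ≈ 486.22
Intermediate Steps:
l(N) = 2*N/(-1 + N) (l(N) = (2*N)/(-1 + N) = 2*N/(-1 + N))
z(c, j) = 4 (z(c, j) = 4 + (¼)*0 = 4 + 0 = 4)
u = 49/9 (u = (-4 + 2*(-5)/(-1 - 5))² = (-4 + 2*(-5)/(-6))² = (-4 + 2*(-5)*(-⅙))² = (-4 + 5/3)² = (-7/3)² = 49/9 ≈ 5.4444)
f(M, O) = 5*M (f(M, O) = M*5 = 5*M)
f(u, z(2, 4)) + 459 = 5*(49/9) + 459 = 245/9 + 459 = 4376/9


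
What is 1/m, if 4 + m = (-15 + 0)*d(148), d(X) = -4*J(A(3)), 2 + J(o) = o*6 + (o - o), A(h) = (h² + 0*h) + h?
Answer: 1/4196 ≈ 0.00023832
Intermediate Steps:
A(h) = h + h² (A(h) = (h² + 0) + h = h² + h = h + h²)
J(o) = -2 + 6*o (J(o) = -2 + (o*6 + (o - o)) = -2 + (6*o + 0) = -2 + 6*o)
d(X) = -280 (d(X) = -4*(-2 + 6*(3*(1 + 3))) = -4*(-2 + 6*(3*4)) = -4*(-2 + 6*12) = -4*(-2 + 72) = -4*70 = -280)
m = 4196 (m = -4 + (-15 + 0)*(-280) = -4 - 15*(-280) = -4 + 4200 = 4196)
1/m = 1/4196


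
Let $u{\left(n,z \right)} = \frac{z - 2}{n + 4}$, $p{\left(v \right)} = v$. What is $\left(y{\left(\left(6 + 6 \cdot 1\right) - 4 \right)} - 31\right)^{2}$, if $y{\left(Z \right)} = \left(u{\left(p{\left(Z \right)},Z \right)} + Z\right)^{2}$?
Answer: $\frac{27225}{16} \approx 1701.6$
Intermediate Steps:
$u{\left(n,z \right)} = \frac{-2 + z}{4 + n}$
$y{\left(Z \right)} = \left(Z + \frac{-2 + Z}{4 + Z}\right)^{2}$ ($y{\left(Z \right)} = \left(\frac{-2 + Z}{4 + Z} + Z\right)^{2} = \left(Z + \frac{-2 + Z}{4 + Z}\right)^{2}$)
$\left(y{\left(\left(6 + 6 \cdot 1\right) - 4 \right)} - 31\right)^{2} = \left(\frac{\left(-2 + \left(\left(6 + 6 \cdot 1\right) - 4\right) + \left(\left(6 + 6 \cdot 1\right) - 4\right) \left(4 + \left(\left(6 + 6 \cdot 1\right) - 4\right)\right)\right)^{2}}{\left(4 + \left(\left(6 + 6 \cdot 1\right) - 4\right)\right)^{2}} - 31\right)^{2} = \left(\frac{\left(-2 + \left(\left(6 + 6\right) - 4\right) + \left(\left(6 + 6\right) - 4\right) \left(4 + \left(\left(6 + 6\right) - 4\right)\right)\right)^{2}}{\left(4 + \left(\left(6 + 6\right) - 4\right)\right)^{2}} - 31\right)^{2} = \left(\frac{\left(-2 + \left(12 - 4\right) + \left(12 - 4\right) \left(4 + \left(12 - 4\right)\right)\right)^{2}}{\left(4 + \left(12 - 4\right)\right)^{2}} - 31\right)^{2} = \left(\frac{\left(-2 + 8 + 8 \left(4 + 8\right)\right)^{2}}{\left(4 + 8\right)^{2}} - 31\right)^{2} = \left(\frac{\left(-2 + 8 + 8 \cdot 12\right)^{2}}{144} - 31\right)^{2} = \left(\frac{\left(-2 + 8 + 96\right)^{2}}{144} - 31\right)^{2} = \left(\frac{102^{2}}{144} - 31\right)^{2} = \left(\frac{1}{144} \cdot 10404 - 31\right)^{2} = \left(\frac{289}{4} - 31\right)^{2} = \left(\frac{165}{4}\right)^{2} = \frac{27225}{16}$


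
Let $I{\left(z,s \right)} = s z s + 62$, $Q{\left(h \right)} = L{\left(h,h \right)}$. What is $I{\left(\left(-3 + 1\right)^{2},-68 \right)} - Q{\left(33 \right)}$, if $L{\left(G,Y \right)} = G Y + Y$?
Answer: $17436$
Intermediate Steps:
$L{\left(G,Y \right)} = Y + G Y$
$Q{\left(h \right)} = h \left(1 + h\right)$
$I{\left(z,s \right)} = 62 + z s^{2}$ ($I{\left(z,s \right)} = z s^{2} + 62 = 62 + z s^{2}$)
$I{\left(\left(-3 + 1\right)^{2},-68 \right)} - Q{\left(33 \right)} = \left(62 + \left(-3 + 1\right)^{2} \left(-68\right)^{2}\right) - 33 \left(1 + 33\right) = \left(62 + \left(-2\right)^{2} \cdot 4624\right) - 33 \cdot 34 = \left(62 + 4 \cdot 4624\right) - 1122 = \left(62 + 18496\right) - 1122 = 18558 - 1122 = 17436$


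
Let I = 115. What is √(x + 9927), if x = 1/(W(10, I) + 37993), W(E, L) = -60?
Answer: 2*√3571021079059/37933 ≈ 99.634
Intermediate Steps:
x = 1/37933 (x = 1/(-60 + 37993) = 1/37933 ≈ 2.6362e-5)
√(x + 9927) = √(1/37933 + 9927) = √(376560892/37933) = 2*√3571021079059/37933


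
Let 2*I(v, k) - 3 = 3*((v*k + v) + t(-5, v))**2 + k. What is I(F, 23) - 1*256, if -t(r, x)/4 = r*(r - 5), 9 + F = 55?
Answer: 1225581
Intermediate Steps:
F = 46 (F = -9 + 55 = 46)
t(r, x) = -4*r*(-5 + r) (t(r, x) = -4*r*(r - 5) = -4*r*(-5 + r))
I(v, k) = 3/2 + k/2 + 3*(-200 + v + k*v)**2/2 (I(v, k) = 3/2 + (3*((v*k + v) + 4*(-5)*(5 - 1*(-5)))**2 + k)/2 = 3/2 + (3*((k*v + v) + 4*(-5)*(5 + 5))**2 + k)/2 = 3/2 + (3*((v + k*v) + 4*(-5)*10)**2 + k)/2 = 3/2 + (3*((v + k*v) - 200)**2 + k)/2 = 3/2 + (3*(-200 + v + k*v)**2 + k)/2 = 3/2 + (k + 3*(-200 + v + k*v)**2)/2 = 3/2 + (k/2 + 3*(-200 + v + k*v)**2/2) = 3/2 + k/2 + 3*(-200 + v + k*v)**2/2)
I(F, 23) - 1*256 = (3/2 + (1/2)*23 + 3*(-200 + 46 + 23*46)**2/2) - 1*256 = (3/2 + 23/2 + 3*(-200 + 46 + 1058)**2/2) - 256 = (3/2 + 23/2 + (3/2)*904**2) - 256 = (3/2 + 23/2 + (3/2)*817216) - 256 = (3/2 + 23/2 + 1225824) - 256 = 1225837 - 256 = 1225581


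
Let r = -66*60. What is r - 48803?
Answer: -52763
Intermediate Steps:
r = -3960
r - 48803 = -3960 - 48803 = -52763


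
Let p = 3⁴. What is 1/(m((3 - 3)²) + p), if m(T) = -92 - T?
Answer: -1/11 ≈ -0.090909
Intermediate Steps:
p = 81
1/(m((3 - 3)²) + p) = 1/((-92 - (3 - 3)²) + 81) = 1/((-92 - 1*0²) + 81) = 1/((-92 - 1*0) + 81) = 1/((-92 + 0) + 81) = 1/(-92 + 81) = 1/(-11) = -1/11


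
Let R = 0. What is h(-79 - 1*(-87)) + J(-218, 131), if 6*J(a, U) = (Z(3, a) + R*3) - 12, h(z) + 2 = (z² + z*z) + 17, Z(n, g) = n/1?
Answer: 283/2 ≈ 141.50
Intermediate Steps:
Z(n, g) = n (Z(n, g) = n*1 = n)
h(z) = 15 + 2*z² (h(z) = -2 + ((z² + z*z) + 17) = -2 + ((z² + z²) + 17) = -2 + (2*z² + 17) = -2 + (17 + 2*z²) = 15 + 2*z²)
J(a, U) = -3/2 (J(a, U) = ((3 + 0*3) - 12)/6 = ((3 + 0) - 12)/6 = (3 - 12)/6 = (⅙)*(-9) = -3/2)
h(-79 - 1*(-87)) + J(-218, 131) = (15 + 2*(-79 - 1*(-87))²) - 3/2 = (15 + 2*(-79 + 87)²) - 3/2 = (15 + 2*8²) - 3/2 = (15 + 2*64) - 3/2 = (15 + 128) - 3/2 = 143 - 3/2 = 283/2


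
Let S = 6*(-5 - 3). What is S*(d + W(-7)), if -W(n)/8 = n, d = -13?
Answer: -2064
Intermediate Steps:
W(n) = -8*n
S = -48 (S = 6*(-8) = -48)
S*(d + W(-7)) = -48*(-13 - 8*(-7)) = -48*(-13 + 56) = -48*43 = -2064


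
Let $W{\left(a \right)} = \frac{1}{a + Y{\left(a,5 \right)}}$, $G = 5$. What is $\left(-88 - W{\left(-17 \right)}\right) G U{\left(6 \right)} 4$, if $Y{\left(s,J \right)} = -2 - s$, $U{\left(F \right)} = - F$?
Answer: $10500$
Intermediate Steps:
$W{\left(a \right)} = - \frac{1}{2}$ ($W{\left(a \right)} = \frac{1}{a - \left(2 + a\right)} = \frac{1}{-2} = - \frac{1}{2}$)
$\left(-88 - W{\left(-17 \right)}\right) G U{\left(6 \right)} 4 = \left(-88 - - \frac{1}{2}\right) 5 \left(\left(-1\right) 6\right) 4 = \left(-88 + \frac{1}{2}\right) 5 \left(-6\right) 4 = - \frac{175 \left(\left(-30\right) 4\right)}{2} = \left(- \frac{175}{2}\right) \left(-120\right) = 10500$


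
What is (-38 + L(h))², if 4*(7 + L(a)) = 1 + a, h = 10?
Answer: 28561/16 ≈ 1785.1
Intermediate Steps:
L(a) = -27/4 + a/4 (L(a) = -7 + (1 + a)/4 = -7 + (¼ + a/4) = -27/4 + a/4)
(-38 + L(h))² = (-38 + (-27/4 + (¼)*10))² = (-38 + (-27/4 + 5/2))² = (-38 - 17/4)² = (-169/4)² = 28561/16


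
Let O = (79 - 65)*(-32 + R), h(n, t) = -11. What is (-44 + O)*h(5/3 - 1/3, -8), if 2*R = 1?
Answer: 5335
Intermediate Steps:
R = ½ (R = (½)*1 = ½ ≈ 0.50000)
O = -441 (O = (79 - 65)*(-32 + ½) = 14*(-63/2) = -441)
(-44 + O)*h(5/3 - 1/3, -8) = (-44 - 441)*(-11) = -485*(-11) = 5335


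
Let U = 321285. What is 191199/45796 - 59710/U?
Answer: 11738978311/2942713572 ≈ 3.9892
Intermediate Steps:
191199/45796 - 59710/U = 191199/45796 - 59710/321285 = 191199*(1/45796) - 59710*1/321285 = 191199/45796 - 11942/64257 = 11738978311/2942713572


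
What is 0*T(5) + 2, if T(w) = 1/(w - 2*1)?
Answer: 2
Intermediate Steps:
T(w) = 1/(-2 + w) (T(w) = 1/(w - 2) = 1/(-2 + w))
0*T(5) + 2 = 0/(-2 + 5) + 2 = 0/3 + 2 = 0*(⅓) + 2 = 0 + 2 = 2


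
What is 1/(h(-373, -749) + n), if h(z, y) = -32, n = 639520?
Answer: 1/639488 ≈ 1.5638e-6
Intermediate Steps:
1/(h(-373, -749) + n) = 1/(-32 + 639520) = 1/639488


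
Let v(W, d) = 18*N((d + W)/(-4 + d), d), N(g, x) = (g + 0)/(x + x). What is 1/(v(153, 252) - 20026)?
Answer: -6944/139060139 ≈ -4.9935e-5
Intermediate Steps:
N(g, x) = g/(2*x) (N(g, x) = g/((2*x)) = g*(1/(2*x)) = g/(2*x))
v(W, d) = 9*(W + d)/(d*(-4 + d)) (v(W, d) = 18*(((d + W)/(-4 + d))/(2*d)) = 18*(((W + d)/(-4 + d))/(2*d)) = 18*((W + d)/(2*d*(-4 + d))) = 9*(W + d)/(d*(-4 + d)))
1/(v(153, 252) - 20026) = 1/(9*(153 + 252)/(252*(-4 + 252)) - 20026) = 1/(9*(1/252)*405/248 - 20026) = 1/(9*(1/252)*(1/248)*405 - 20026) = 1/(405/6944 - 20026) = 1/(-139060139/6944) = -6944/139060139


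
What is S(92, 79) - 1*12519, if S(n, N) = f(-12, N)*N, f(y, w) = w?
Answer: -6278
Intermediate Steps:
S(n, N) = N**2 (S(n, N) = N*N = N**2)
S(92, 79) - 1*12519 = 79**2 - 1*12519 = 6241 - 12519 = -6278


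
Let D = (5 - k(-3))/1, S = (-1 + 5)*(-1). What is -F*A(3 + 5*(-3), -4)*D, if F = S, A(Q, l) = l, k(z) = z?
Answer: -128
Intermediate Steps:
S = -4 (S = 4*(-1) = -4)
F = -4
D = 8 (D = (5 - 1*(-3))/1 = (5 + 3)*1 = 8*1 = 8)
-F*A(3 + 5*(-3), -4)*D = -(-4*(-4))*8 = -16*8 = -1*128 = -128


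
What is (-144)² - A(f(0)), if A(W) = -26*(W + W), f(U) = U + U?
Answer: 20736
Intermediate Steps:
f(U) = 2*U
A(W) = -52*W
(-144)² - A(f(0)) = (-144)² - (-52)*2*0 = 20736 - (-52)*0 = 20736 - 1*0 = 20736 + 0 = 20736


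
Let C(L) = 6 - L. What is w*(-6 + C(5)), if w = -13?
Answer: 65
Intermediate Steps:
w*(-6 + C(5)) = -13*(-6 + (6 - 1*5)) = -13*(-6 + (6 - 5)) = -13*(-6 + 1) = -13*(-5) = 65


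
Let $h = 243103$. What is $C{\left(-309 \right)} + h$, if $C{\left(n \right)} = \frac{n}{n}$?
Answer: $243104$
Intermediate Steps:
$C{\left(n \right)} = 1$
$C{\left(-309 \right)} + h = 1 + 243103 = 243104$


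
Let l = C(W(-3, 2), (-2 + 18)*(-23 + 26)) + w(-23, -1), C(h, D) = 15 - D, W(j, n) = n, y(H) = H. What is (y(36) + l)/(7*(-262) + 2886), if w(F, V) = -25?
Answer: -11/526 ≈ -0.020913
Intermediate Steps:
l = -58 (l = (15 - (-2 + 18)*(-23 + 26)) - 25 = (15 - 16*3) - 25 = (15 - 1*48) - 25 = (15 - 48) - 25 = -33 - 25 = -58)
(y(36) + l)/(7*(-262) + 2886) = (36 - 58)/(7*(-262) + 2886) = -22/(-1834 + 2886) = -22/1052 = -22*1/1052 = -11/526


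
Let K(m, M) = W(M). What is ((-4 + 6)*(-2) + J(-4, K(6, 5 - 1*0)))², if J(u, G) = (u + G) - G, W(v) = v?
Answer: 64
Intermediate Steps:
K(m, M) = M
J(u, G) = u (J(u, G) = (G + u) - G = u)
((-4 + 6)*(-2) + J(-4, K(6, 5 - 1*0)))² = ((-4 + 6)*(-2) - 4)² = (2*(-2) - 4)² = (-4 - 4)² = (-8)² = 64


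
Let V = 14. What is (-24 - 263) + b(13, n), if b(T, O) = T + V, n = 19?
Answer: -260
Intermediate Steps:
b(T, O) = 14 + T (b(T, O) = T + 14 = 14 + T)
(-24 - 263) + b(13, n) = (-24 - 263) + (14 + 13) = -287 + 27 = -260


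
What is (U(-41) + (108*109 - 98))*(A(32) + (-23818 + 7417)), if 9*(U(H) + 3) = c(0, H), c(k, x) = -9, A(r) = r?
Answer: -191026230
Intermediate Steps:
U(H) = -4 (U(H) = -3 + (⅑)*(-9) = -3 - 1 = -4)
(U(-41) + (108*109 - 98))*(A(32) + (-23818 + 7417)) = (-4 + (108*109 - 98))*(32 + (-23818 + 7417)) = (-4 + (11772 - 98))*(32 - 16401) = (-4 + 11674)*(-16369) = 11670*(-16369) = -191026230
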